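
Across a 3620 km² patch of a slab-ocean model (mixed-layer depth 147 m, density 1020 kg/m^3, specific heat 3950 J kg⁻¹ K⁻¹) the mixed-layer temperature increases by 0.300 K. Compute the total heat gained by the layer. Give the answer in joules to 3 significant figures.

Areal heat capacity C = ρ c_p D = 1020 × 3950 × 147 = 5.92×10^8 J m⁻² K⁻¹.
Heat per unit area: q = C ΔT = 5.92×10^8 × 0.300 = 1.78×10^8 J/m².
Total heat: Q = q × A = 1.78×10^8 × (3620 × 10⁶ m²) = 6.43×10^17 J.

6.43×10^17 J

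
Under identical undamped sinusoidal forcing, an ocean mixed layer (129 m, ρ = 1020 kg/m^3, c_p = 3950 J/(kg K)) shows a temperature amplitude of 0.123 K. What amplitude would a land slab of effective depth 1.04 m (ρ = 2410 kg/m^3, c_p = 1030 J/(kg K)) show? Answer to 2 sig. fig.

C_ocean = 5.20×10^8 J/(m²·K); C_land = 2.58×10^6 J/(m²·K).
A ∝ 1/C ⇒ A_land = A_ocean × C_ocean/C_land = 0.123 × 201 = 24.8 K.

25 K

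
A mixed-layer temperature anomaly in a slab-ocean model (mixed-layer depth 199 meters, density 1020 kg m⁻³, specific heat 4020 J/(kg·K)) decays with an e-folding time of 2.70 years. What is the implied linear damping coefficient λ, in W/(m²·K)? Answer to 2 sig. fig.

9.6

Areal heat capacity C = ρ c_p D = 1020 × 4020 × 199 = 8.16×10^8 J/(m²·K).
τ = 2.70 years = 8.52×10^7 s.
λ = C / τ = 8.16×10^8 / 8.52×10^7 = 9.58 W/(m²·K).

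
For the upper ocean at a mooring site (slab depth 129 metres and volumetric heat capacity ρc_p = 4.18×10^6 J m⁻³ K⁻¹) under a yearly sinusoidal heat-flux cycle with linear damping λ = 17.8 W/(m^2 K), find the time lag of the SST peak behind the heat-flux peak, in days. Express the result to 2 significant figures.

82 days

Areal heat capacity C = ρc_p × D = 4.18×10^6 × 129 = 5.39×10^8 J/(m^2 K).
ω = 2π / 3.15×10^7 s = 1.99×10^-7 s⁻¹.
Phase lag φ = arctan(Cω/λ) = arctan(107/17.8) = 1.41 rad.
Time lag = φ / ω = 1.41 / 1.99×10^-7 = 7.06×10^6 s = 81.7 days.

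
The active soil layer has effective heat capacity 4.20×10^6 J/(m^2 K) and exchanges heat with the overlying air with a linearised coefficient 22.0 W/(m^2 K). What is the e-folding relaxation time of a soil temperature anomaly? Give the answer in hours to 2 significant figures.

53 hours

Areal heat capacity C = 4.20×10^6 J/(m^2 K) (given).
Relaxation time τ = C / λ = 4.20×10^6 / 22.0 = 1.91×10^5 s.
In hours: 1.91×10^5 s / (3600 s/hour) = 53.0 hours.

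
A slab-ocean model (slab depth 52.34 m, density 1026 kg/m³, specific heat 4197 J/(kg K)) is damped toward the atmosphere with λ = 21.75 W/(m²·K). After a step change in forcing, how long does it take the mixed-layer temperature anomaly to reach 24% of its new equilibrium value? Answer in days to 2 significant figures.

Areal heat capacity C = ρ c_p D = 1026 × 4197 × 52.34 = 2.25×10^8 J m⁻² K⁻¹.
τ = C / λ = 2.25×10^8 / 21.75 = 1.04×10^7 s.
Fraction reached: 1 − e^(−t/τ) = 0.24 ⇒ t = −τ ln(1 − 0.24) = τ × 0.274.
t = 2.84×10^6 s = 32.9 days.

33 days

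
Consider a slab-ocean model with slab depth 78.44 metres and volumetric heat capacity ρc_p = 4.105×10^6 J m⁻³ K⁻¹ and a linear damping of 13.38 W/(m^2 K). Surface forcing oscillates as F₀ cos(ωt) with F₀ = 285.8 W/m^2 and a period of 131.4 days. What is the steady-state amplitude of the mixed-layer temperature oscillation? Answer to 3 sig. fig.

Areal heat capacity C = ρc_p × D = 4.105×10^6 × 78.44 = 3.22×10^8 J/(m^2 K).
Angular frequency ω = 2π / T = 2π / 1.14×10^7 s = 5.53×10^-7 s⁻¹.
√((Cω)² + λ²) = √((178)² + 13.38²) = 179 W/(m²·K).
Amplitude A = F₀ / √((Cω)²+λ²) = 285.8 / 179 = 1.60 K.

1.60 K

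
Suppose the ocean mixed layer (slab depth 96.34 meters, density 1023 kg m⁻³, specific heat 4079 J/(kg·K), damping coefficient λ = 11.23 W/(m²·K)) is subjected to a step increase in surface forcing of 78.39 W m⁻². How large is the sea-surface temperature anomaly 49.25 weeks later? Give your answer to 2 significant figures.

Areal heat capacity C = ρ c_p D = 1023 × 4079 × 96.34 = 4.02×10^8 J/(m²·K).
τ = C / λ = 4.02×10^8 / 11.23 = 3.58×10^7 s.
Equilibrium anomaly ΔT_eq = F / λ = 78.39 / 11.23 = 6.98 K.
t = 49.25 weeks = 2.98×10^7 s, so t/τ = 0.832.
ΔT(t) = ΔT_eq (1 − e^(−t/τ)) = 6.98 × (1 − e^−0.832) = 3.94 K.

3.9 K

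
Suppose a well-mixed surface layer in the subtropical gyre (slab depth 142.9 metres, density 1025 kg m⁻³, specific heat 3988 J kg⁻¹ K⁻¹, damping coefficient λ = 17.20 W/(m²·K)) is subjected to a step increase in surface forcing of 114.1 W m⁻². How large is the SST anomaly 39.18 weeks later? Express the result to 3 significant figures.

3.33 K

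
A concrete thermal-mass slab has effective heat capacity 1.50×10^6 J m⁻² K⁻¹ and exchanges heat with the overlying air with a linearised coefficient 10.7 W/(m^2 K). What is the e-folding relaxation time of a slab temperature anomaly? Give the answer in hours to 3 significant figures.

Areal heat capacity C = 1.50×10^6 J m⁻² K⁻¹ (given).
Relaxation time τ = C / λ = 1.50×10^6 / 10.7 = 1.40×10^5 s.
In hours: 1.40×10^5 s / (3600 s/hour) = 38.9 hours.

38.9 hours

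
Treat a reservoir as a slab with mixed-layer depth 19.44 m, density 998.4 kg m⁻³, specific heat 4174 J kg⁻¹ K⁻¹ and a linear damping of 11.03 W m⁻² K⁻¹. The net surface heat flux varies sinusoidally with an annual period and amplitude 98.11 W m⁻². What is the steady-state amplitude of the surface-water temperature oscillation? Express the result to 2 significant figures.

Areal heat capacity C = ρ c_p D = 998.4 × 4174 × 19.44 = 8.10×10^7 J/(m^2 K).
Angular frequency ω = 2π / T = 2π / 3.15×10^7 s = 1.99×10^-7 s⁻¹.
√((Cω)² + λ²) = √((16.1)² + 11.03²) = 19.5 W/(m²·K).
Amplitude A = F₀ / √((Cω)²+λ²) = 98.11 / 19.5 = 5.02 K.

5.0 K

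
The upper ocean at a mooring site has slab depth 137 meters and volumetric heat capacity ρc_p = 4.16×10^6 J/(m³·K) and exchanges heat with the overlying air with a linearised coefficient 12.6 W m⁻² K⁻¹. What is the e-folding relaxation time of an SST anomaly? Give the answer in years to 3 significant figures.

1.43 years

Areal heat capacity C = ρc_p × D = 4.16×10^6 × 137 = 5.70×10^8 J/(m²·K).
Relaxation time τ = C / λ = 5.70×10^8 / 12.6 = 4.52×10^7 s.
In years: 4.52×10^7 s / (3.156×10^7 s/year) = 1.43 years.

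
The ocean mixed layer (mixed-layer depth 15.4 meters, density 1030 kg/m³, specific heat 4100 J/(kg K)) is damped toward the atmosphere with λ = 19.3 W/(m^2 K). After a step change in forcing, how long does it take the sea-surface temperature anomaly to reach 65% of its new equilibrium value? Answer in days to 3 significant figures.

40.9 days

Areal heat capacity C = ρ c_p D = 1030 × 4100 × 15.4 = 6.50×10^7 J/(m²·K).
τ = C / λ = 6.50×10^7 / 19.3 = 3.37×10^6 s.
Fraction reached: 1 − e^(−t/τ) = 0.65 ⇒ t = −τ ln(1 − 0.65) = τ × 1.05.
t = 3.54×10^6 s = 40.9 days.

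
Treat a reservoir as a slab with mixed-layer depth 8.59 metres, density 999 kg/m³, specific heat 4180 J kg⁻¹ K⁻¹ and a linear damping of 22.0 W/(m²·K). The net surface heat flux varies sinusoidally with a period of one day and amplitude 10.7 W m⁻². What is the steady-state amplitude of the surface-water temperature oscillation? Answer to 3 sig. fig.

Areal heat capacity C = ρ c_p D = 999 × 4180 × 8.59 = 3.59×10^7 J/(m²·K).
Angular frequency ω = 2π / T = 2π / 86400 s = 7.27×10^-5 s⁻¹.
√((Cω)² + λ²) = √((2610)² + 22.0²) = 2610 W/(m²·K).
Amplitude A = F₀ / √((Cω)²+λ²) = 10.7 / 2610 = 0.00410 K.

0.00410 K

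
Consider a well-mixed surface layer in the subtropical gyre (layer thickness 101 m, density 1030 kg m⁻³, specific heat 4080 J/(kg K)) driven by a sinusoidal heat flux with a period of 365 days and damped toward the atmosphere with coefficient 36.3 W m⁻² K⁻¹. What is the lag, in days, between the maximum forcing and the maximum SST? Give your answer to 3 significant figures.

Areal heat capacity C = ρ c_p D = 1030 × 4080 × 101 = 4.24×10^8 J/(m^2 K).
ω = 2π / 3.15×10^7 s = 1.99×10^-7 s⁻¹.
Phase lag φ = arctan(Cω/λ) = arctan(84.6/36.3) = 1.17 rad.
Time lag = φ / ω = 1.17 / 1.99×10^-7 = 5.85×10^6 s = 67.7 days.

67.7 days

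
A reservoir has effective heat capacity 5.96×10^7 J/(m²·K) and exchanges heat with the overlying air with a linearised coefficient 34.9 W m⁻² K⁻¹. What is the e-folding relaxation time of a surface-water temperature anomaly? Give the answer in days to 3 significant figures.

Areal heat capacity C = 5.96×10^7 J/(m²·K) (given).
Relaxation time τ = C / λ = 5.96×10^7 / 34.9 = 1.71×10^6 s.
In days: 1.71×10^6 s / (86400 s/day) = 19.8 days.

19.8 days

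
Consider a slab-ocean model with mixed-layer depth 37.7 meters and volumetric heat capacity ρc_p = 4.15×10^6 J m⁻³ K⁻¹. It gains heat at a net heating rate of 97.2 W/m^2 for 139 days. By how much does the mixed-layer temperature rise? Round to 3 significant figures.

Areal heat capacity C = ρc_p × D = 4.15×10^6 × 37.7 = 1.56×10^8 J m⁻² K⁻¹.
Net heat input Q = F Δt = 97.2 × (139 days × 86400 s/day) = 1.17×10^9 J/m².
ΔT = Q / C = 1.17×10^9 / 1.56×10^8 = 7.46 K.

7.46 K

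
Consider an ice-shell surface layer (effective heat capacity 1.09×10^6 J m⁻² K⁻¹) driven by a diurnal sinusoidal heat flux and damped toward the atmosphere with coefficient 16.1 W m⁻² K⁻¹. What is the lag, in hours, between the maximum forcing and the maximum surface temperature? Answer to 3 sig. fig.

5.23 hours

Areal heat capacity C = 1.09×10^6 J m⁻² K⁻¹ (given).
ω = 2π / 86400 s = 7.27×10^-5 s⁻¹.
Phase lag φ = arctan(Cω/λ) = arctan(79.3/16.1) = 1.37 rad.
Time lag = φ / ω = 1.37 / 7.27×10^-5 = 18800 s = 5.23 hours.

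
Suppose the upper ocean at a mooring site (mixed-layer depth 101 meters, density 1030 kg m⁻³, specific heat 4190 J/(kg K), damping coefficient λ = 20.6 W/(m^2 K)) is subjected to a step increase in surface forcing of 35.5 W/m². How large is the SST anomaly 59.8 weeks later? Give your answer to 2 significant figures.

Areal heat capacity C = ρ c_p D = 1030 × 4190 × 101 = 4.36×10^8 J m⁻² K⁻¹.
τ = C / λ = 4.36×10^8 / 20.6 = 2.12×10^7 s.
Equilibrium anomaly ΔT_eq = F / λ = 35.5 / 20.6 = 1.72 K.
t = 59.8 weeks = 3.62×10^7 s, so t/τ = 1.71.
ΔT(t) = ΔT_eq (1 − e^(−t/τ)) = 1.72 × (1 − e^−1.71) = 1.41 K.

1.4 K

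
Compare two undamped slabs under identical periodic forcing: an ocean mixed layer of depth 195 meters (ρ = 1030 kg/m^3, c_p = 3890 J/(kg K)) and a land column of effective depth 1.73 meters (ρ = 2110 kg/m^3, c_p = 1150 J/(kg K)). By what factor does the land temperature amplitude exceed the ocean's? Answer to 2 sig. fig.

C_ocean = 1030 × 3890 × 195 = 7.81×10^8 J/(m²·K).
C_land = 2110 × 1150 × 1.73 = 4.20×10^6 J/(m²·K).
Undamped amplitude ∝ 1/C, so A_land/A_ocean = C_ocean/C_land = 186.

190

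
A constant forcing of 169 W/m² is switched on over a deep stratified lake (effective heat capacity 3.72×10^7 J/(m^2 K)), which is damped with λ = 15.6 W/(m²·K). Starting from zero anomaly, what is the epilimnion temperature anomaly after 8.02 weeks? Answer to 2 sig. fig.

Areal heat capacity C = 3.72×10^7 J/(m^2 K) (given).
τ = C / λ = 3.72×10^7 / 15.6 = 2.38×10^6 s.
Equilibrium anomaly ΔT_eq = F / λ = 169 / 15.6 = 10.8 K.
t = 8.02 weeks = 4.85×10^6 s, so t/τ = 2.03.
ΔT(t) = ΔT_eq (1 − e^(−t/τ)) = 10.8 × (1 − e^−2.03) = 9.42 K.

9.4 K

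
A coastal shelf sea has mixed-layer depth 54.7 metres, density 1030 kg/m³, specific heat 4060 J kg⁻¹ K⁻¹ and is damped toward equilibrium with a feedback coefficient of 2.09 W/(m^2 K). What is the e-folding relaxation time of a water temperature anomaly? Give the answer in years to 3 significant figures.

3.47 years

Areal heat capacity C = ρ c_p D = 1030 × 4060 × 54.7 = 2.29×10^8 J/(m²·K).
Relaxation time τ = C / λ = 2.29×10^8 / 2.09 = 1.09×10^8 s.
In years: 1.09×10^8 s / (3.156×10^7 s/year) = 3.47 years.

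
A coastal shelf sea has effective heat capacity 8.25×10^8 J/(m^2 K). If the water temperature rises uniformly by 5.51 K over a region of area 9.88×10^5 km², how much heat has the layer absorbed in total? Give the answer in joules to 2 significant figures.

4.5×10^21 J

Areal heat capacity C = 8.25×10^8 J/(m^2 K) (given).
Heat per unit area: q = C ΔT = 8.25×10^8 × 5.51 = 4.55×10^9 J/m².
Total heat: Q = q × A = 4.55×10^9 × (9.88×10^5 × 10⁶ m²) = 4.49×10^21 J.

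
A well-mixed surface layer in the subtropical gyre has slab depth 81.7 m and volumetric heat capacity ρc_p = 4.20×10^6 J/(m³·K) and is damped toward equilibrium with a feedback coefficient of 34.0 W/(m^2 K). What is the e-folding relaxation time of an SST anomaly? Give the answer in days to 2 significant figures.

120 days

Areal heat capacity C = ρc_p × D = 4.20×10^6 × 81.7 = 3.43×10^8 J m⁻² K⁻¹.
Relaxation time τ = C / λ = 3.43×10^8 / 34.0 = 1.01×10^7 s.
In days: 1.01×10^7 s / (86400 s/day) = 117 days.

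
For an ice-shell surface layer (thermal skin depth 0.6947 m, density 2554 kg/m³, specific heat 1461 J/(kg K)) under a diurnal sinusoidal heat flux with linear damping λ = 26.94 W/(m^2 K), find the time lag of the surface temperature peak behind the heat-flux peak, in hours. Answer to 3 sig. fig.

Areal heat capacity C = ρ c_p D = 2554 × 1461 × 0.6947 = 2.59×10^6 J/(m²·K).
ω = 2π / 86400 s = 7.27×10^-5 s⁻¹.
Phase lag φ = arctan(Cω/λ) = arctan(189/26.94) = 1.43 rad.
Time lag = φ / ω = 1.43 / 7.27×10^-5 = 19600 s = 5.46 hours.

5.46 hours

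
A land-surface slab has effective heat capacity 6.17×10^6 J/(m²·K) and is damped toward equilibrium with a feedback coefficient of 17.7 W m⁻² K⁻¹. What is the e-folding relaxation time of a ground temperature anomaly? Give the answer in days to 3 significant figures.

Areal heat capacity C = 6.17×10^6 J/(m²·K) (given).
Relaxation time τ = C / λ = 6.17×10^6 / 17.7 = 3.49×10^5 s.
In days: 3.49×10^5 s / (86400 s/day) = 4.03 days.

4.03 days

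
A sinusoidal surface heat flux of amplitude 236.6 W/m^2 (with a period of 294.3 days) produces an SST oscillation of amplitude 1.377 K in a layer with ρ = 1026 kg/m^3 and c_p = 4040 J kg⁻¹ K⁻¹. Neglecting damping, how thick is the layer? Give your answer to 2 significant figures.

ω = 2π / 2.54×10^7 s = 2.47×10^-7 s⁻¹.
Required C = F₀ / (A ω) = 236.6 / (1.377 × 2.47×10^-7) = 6.95×10^8 J/(m²·K).
D = C / (ρ c_p) = 6.95×10^8 / (1026 × 4040) = 168 m.

170 m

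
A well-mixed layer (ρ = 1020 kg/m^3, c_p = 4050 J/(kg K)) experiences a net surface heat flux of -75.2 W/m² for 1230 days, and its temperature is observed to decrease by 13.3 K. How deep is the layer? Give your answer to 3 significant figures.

Heat input Q = F Δt = -75.2 × 1.06×10^8 s = -7.99×10^9 J/m².
Required areal heat capacity C = Q / ΔT = 6.01×10^8 J/(m²·K).
Depth D = C / (ρ c_p) = 6.01×10^8 / (1020 × 4050) = 145 m.

145 m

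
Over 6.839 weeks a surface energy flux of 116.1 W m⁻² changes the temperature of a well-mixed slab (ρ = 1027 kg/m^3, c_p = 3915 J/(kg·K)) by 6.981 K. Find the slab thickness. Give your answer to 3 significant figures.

17.1 m

Heat input Q = F Δt = 116.1 × 4.14×10^6 s = 4.80×10^8 J/m².
Required areal heat capacity C = Q / ΔT = 6.88×10^7 J/(m²·K).
Depth D = C / (ρ c_p) = 6.88×10^7 / (1027 × 3915) = 17.1 m.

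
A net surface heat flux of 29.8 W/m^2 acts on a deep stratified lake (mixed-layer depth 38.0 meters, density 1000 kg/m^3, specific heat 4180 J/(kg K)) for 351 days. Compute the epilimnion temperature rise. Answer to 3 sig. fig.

5.69 K

Areal heat capacity C = ρ c_p D = 1000 × 4180 × 38.0 = 1.59×10^8 J m⁻² K⁻¹.
Net heat input Q = F Δt = 29.8 × (351 days × 86400 s/day) = 9.04×10^8 J/m².
ΔT = Q / C = 9.04×10^8 / 1.59×10^8 = 5.69 K.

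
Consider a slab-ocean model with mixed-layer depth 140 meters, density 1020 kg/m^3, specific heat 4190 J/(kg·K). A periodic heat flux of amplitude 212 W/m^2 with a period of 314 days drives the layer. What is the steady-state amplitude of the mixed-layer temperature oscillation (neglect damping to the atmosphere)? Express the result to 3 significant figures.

Areal heat capacity C = ρ c_p D = 1020 × 4190 × 140 = 5.98×10^8 J/(m²·K).
Angular frequency ω = 2π / T = 2π / 2.71×10^7 s = 2.32×10^-7 s⁻¹.
Cω = 5.98×10^8 × 2.32×10^-7 = 139 W/(m²·K).
Amplitude A = F₀ / (Cω) = 212 / 139 = 1.53 K.

1.53 K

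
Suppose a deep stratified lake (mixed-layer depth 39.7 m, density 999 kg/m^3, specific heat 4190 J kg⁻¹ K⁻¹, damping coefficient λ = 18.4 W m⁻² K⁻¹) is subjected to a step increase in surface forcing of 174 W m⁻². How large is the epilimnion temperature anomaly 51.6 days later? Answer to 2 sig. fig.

3.7 K

Areal heat capacity C = ρ c_p D = 999 × 4190 × 39.7 = 1.66×10^8 J m⁻² K⁻¹.
τ = C / λ = 1.66×10^8 / 18.4 = 9.03×10^6 s.
Equilibrium anomaly ΔT_eq = F / λ = 174 / 18.4 = 9.46 K.
t = 51.6 days = 4.46×10^6 s, so t/τ = 0.494.
ΔT(t) = ΔT_eq (1 − e^(−t/τ)) = 9.46 × (1 − e^−0.494) = 3.68 K.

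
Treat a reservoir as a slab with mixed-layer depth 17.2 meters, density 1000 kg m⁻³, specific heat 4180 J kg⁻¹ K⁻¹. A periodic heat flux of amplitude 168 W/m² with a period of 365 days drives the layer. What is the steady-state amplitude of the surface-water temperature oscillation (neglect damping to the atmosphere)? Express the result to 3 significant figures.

11.7 K

Areal heat capacity C = ρ c_p D = 1000 × 4180 × 17.2 = 7.19×10^7 J m⁻² K⁻¹.
Angular frequency ω = 2π / T = 2π / 3.15×10^7 s = 1.99×10^-7 s⁻¹.
Cω = 7.19×10^7 × 1.99×10^-7 = 14.3 W/(m²·K).
Amplitude A = F₀ / (Cω) = 168 / 14.3 = 11.7 K.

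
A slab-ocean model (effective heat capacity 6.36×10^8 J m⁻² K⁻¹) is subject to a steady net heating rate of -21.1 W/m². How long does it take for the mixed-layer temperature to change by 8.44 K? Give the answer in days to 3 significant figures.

2940 days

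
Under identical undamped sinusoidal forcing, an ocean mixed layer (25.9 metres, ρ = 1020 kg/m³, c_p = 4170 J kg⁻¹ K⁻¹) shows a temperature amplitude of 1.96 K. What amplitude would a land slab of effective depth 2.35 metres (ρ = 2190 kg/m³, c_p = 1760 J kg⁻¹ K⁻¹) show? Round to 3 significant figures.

23.8 K

C_ocean = 1.10×10^8 J/(m²·K); C_land = 9.06×10^6 J/(m²·K).
A ∝ 1/C ⇒ A_land = A_ocean × C_ocean/C_land = 1.96 × 12.2 = 23.8 K.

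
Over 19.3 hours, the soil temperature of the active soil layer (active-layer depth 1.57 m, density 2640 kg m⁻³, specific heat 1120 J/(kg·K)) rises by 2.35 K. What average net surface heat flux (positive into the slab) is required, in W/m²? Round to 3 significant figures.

157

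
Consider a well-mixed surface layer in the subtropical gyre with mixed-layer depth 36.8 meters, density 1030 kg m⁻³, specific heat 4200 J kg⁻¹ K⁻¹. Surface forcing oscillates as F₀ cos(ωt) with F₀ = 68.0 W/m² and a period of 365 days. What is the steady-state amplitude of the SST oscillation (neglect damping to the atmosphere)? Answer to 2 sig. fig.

Areal heat capacity C = ρ c_p D = 1030 × 4200 × 36.8 = 1.59×10^8 J/(m^2 K).
Angular frequency ω = 2π / T = 2π / 3.15×10^7 s = 1.99×10^-7 s⁻¹.
Cω = 1.59×10^8 × 1.99×10^-7 = 31.7 W/(m²·K).
Amplitude A = F₀ / (Cω) = 68.0 / 31.7 = 2.14 K.

2.1 K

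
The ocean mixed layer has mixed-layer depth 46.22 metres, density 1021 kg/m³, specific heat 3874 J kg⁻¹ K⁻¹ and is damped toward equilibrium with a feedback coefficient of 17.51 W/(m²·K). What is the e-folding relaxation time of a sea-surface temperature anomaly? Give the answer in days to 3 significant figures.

121 days

Areal heat capacity C = ρ c_p D = 1021 × 3874 × 46.22 = 1.83×10^8 J/(m^2 K).
Relaxation time τ = C / λ = 1.83×10^8 / 17.51 = 1.04×10^7 s.
In days: 1.04×10^7 s / (86400 s/day) = 121 days.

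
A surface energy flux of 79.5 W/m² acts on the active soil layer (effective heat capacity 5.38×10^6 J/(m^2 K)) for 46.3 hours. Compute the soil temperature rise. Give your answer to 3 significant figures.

2.46 K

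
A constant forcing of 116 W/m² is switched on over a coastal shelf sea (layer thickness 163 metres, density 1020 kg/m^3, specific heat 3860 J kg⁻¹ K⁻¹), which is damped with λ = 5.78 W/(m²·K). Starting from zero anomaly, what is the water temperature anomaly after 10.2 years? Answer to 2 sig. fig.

19 K

Areal heat capacity C = ρ c_p D = 1020 × 3860 × 163 = 6.42×10^8 J m⁻² K⁻¹.
τ = C / λ = 6.42×10^8 / 5.78 = 1.11×10^8 s.
Equilibrium anomaly ΔT_eq = F / λ = 116 / 5.78 = 20.1 K.
t = 10.2 years = 3.22×10^8 s, so t/τ = 2.90.
ΔT(t) = ΔT_eq (1 − e^(−t/τ)) = 20.1 × (1 − e^−2.90) = 19.0 K.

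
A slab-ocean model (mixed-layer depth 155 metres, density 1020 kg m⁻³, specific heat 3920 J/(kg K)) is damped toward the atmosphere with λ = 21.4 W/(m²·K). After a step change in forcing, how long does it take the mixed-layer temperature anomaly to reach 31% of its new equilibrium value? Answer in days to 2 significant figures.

Areal heat capacity C = ρ c_p D = 1020 × 3920 × 155 = 6.20×10^8 J/(m^2 K).
τ = C / λ = 6.20×10^8 / 21.4 = 2.90×10^7 s.
Fraction reached: 1 − e^(−t/τ) = 0.31 ⇒ t = −τ ln(1 − 0.31) = τ × 0.371.
t = 1.07×10^7 s = 124 days.

120 days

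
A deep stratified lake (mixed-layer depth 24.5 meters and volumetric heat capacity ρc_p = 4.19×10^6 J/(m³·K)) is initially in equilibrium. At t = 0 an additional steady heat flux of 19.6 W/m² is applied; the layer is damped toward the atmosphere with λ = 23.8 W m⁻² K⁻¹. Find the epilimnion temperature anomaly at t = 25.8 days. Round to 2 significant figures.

0.33 K

Areal heat capacity C = ρc_p × D = 4.19×10^6 × 24.5 = 1.03×10^8 J m⁻² K⁻¹.
τ = C / λ = 1.03×10^8 / 23.8 = 4.31×10^6 s.
Equilibrium anomaly ΔT_eq = F / λ = 19.6 / 23.8 = 0.824 K.
t = 25.8 days = 2.23×10^6 s, so t/τ = 0.517.
ΔT(t) = ΔT_eq (1 − e^(−t/τ)) = 0.824 × (1 − e^−0.517) = 0.332 K.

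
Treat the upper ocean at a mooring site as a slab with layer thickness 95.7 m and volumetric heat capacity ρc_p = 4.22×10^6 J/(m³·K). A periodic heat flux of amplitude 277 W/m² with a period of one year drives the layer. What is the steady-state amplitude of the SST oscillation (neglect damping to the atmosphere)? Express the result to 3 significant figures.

3.44 K

Areal heat capacity C = ρc_p × D = 4.22×10^6 × 95.7 = 4.04×10^8 J m⁻² K⁻¹.
Angular frequency ω = 2π / T = 2π / 3.15×10^7 s = 1.99×10^-7 s⁻¹.
Cω = 4.04×10^8 × 1.99×10^-7 = 80.5 W/(m²·K).
Amplitude A = F₀ / (Cω) = 277 / 80.5 = 3.44 K.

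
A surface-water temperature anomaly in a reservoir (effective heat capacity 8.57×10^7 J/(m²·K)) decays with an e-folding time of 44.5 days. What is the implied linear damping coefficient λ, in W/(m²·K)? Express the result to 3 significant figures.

Areal heat capacity C = 8.57×10^7 J/(m²·K) (given).
τ = 44.5 days = 3.84×10^6 s.
λ = C / τ = 8.57×10^7 / 3.84×10^6 = 22.3 W/(m²·K).

22.3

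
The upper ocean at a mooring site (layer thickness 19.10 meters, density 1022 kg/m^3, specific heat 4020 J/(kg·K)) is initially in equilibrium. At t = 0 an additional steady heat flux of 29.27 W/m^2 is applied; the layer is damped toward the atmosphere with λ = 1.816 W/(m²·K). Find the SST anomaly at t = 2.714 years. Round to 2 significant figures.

Areal heat capacity C = ρ c_p D = 1022 × 4020 × 19.10 = 7.85×10^7 J/(m²·K).
τ = C / λ = 7.85×10^7 / 1.816 = 4.32×10^7 s.
Equilibrium anomaly ΔT_eq = F / λ = 29.27 / 1.816 = 16.1 K.
t = 2.714 years = 8.56×10^7 s, so t/τ = 1.98.
ΔT(t) = ΔT_eq (1 − e^(−t/τ)) = 16.1 × (1 − e^−1.98) = 13.9 K.

14 K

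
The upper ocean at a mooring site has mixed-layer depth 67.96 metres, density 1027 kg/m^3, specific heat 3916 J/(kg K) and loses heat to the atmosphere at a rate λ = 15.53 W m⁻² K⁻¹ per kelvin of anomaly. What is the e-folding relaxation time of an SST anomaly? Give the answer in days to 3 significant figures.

Areal heat capacity C = ρ c_p D = 1027 × 3916 × 67.96 = 2.73×10^8 J/(m^2 K).
Relaxation time τ = C / λ = 2.73×10^8 / 15.53 = 1.76×10^7 s.
In days: 1.76×10^7 s / (86400 s/day) = 204 days.

204 days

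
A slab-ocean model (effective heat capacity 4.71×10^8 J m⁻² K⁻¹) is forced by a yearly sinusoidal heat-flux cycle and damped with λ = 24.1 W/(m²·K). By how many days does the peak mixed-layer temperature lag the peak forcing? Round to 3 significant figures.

Areal heat capacity C = 4.71×10^8 J m⁻² K⁻¹ (given).
ω = 2π / 3.15×10^7 s = 1.99×10^-7 s⁻¹.
Phase lag φ = arctan(Cω/λ) = arctan(93.8/24.1) = 1.32 rad.
Time lag = φ / ω = 1.32 / 1.99×10^-7 = 6.62×10^6 s = 76.6 days.

76.6 days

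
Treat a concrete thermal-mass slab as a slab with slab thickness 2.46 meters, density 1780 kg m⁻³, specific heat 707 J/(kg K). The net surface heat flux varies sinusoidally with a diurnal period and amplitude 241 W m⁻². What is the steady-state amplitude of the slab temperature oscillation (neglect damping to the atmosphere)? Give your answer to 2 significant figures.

1.1 K

Areal heat capacity C = ρ c_p D = 1780 × 707 × 2.46 = 3.10×10^6 J/(m²·K).
Angular frequency ω = 2π / T = 2π / 86400 s = 7.27×10^-5 s⁻¹.
Cω = 3.10×10^6 × 7.27×10^-5 = 225 W/(m²·K).
Amplitude A = F₀ / (Cω) = 241 / 225 = 1.07 K.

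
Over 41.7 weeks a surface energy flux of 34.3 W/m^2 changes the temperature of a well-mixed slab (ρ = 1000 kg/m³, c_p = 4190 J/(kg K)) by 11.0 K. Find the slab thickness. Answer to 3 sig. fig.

Heat input Q = F Δt = 34.3 × 2.52×10^7 s = 8.65×10^8 J/m².
Required areal heat capacity C = Q / ΔT = 7.86×10^7 J/(m²·K).
Depth D = C / (ρ c_p) = 7.86×10^7 / (1000 × 4190) = 18.8 m.

18.8 m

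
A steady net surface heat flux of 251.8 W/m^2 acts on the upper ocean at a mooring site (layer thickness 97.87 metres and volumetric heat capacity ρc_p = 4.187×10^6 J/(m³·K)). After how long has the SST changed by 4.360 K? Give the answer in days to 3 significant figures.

82.1 days

Areal heat capacity C = ρc_p × D = 4.187×10^6 × 97.87 = 4.10×10^8 J m⁻² K⁻¹.
Time required: Δt = C ΔT / F = 4.10×10^8 × 4.360 / 251.8 = 7.10×10^6 s.
In days: 7.10×10^6 s / (86400 s/day) = 82.1 days.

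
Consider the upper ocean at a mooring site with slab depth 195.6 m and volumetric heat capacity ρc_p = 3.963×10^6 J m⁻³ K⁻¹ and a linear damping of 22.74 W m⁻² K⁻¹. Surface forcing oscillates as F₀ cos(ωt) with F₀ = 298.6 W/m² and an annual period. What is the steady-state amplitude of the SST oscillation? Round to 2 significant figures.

Areal heat capacity C = ρc_p × D = 3.963×10^6 × 195.6 = 7.75×10^8 J/(m^2 K).
Angular frequency ω = 2π / T = 2π / 3.15×10^7 s = 1.99×10^-7 s⁻¹.
√((Cω)² + λ²) = √((154)² + 22.74²) = 156 W/(m²·K).
Amplitude A = F₀ / √((Cω)²+λ²) = 298.6 / 156 = 1.91 K.

1.9 K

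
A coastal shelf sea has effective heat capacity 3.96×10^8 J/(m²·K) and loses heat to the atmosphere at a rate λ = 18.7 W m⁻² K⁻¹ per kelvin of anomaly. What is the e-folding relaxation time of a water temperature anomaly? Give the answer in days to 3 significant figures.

Areal heat capacity C = 3.96×10^8 J/(m²·K) (given).
Relaxation time τ = C / λ = 3.96×10^8 / 18.7 = 2.12×10^7 s.
In days: 2.12×10^7 s / (86400 s/day) = 245 days.

245 days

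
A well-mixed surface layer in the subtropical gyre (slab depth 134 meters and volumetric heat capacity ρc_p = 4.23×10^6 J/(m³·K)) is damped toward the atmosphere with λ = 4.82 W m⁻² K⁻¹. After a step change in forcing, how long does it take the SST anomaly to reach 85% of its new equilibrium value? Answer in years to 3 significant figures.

7.07 years

Areal heat capacity C = ρc_p × D = 4.23×10^6 × 134 = 5.67×10^8 J/(m²·K).
τ = C / λ = 5.67×10^8 / 4.82 = 1.18×10^8 s.
Fraction reached: 1 − e^(−t/τ) = 0.85 ⇒ t = −τ ln(1 − 0.85) = τ × 1.90.
t = 2.23×10^8 s = 7.07 years.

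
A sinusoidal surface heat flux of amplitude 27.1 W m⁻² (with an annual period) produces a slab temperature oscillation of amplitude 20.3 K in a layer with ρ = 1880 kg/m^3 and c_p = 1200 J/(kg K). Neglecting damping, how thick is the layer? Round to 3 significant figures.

ω = 2π / 3.15×10^7 s = 1.99×10^-7 s⁻¹.
Required C = F₀ / (A ω) = 27.1 / (20.3 × 1.99×10^-7) = 6.70×10^6 J/(m²·K).
D = C / (ρ c_p) = 6.70×10^6 / (1880 × 1200) = 2.97 m.

2.97 m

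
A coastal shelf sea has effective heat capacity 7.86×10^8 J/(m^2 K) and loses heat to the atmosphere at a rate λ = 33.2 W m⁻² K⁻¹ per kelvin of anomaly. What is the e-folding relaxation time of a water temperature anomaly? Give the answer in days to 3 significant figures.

Areal heat capacity C = 7.86×10^8 J/(m^2 K) (given).
Relaxation time τ = C / λ = 7.86×10^8 / 33.2 = 2.37×10^7 s.
In days: 2.37×10^7 s / (86400 s/day) = 274 days.

274 days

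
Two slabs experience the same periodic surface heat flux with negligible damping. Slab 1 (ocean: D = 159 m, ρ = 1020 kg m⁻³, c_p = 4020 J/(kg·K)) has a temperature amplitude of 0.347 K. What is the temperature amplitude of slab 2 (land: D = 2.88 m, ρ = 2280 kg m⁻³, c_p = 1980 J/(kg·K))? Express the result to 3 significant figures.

C_ocean = 6.52×10^8 J/(m²·K); C_land = 1.30×10^7 J/(m²·K).
A ∝ 1/C ⇒ A_land = A_ocean × C_ocean/C_land = 0.347 × 50.1 = 17.4 K.

17.4 K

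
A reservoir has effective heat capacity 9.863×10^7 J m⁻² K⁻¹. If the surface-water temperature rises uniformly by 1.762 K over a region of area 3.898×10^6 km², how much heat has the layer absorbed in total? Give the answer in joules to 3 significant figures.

Areal heat capacity C = 9.863×10^7 J m⁻² K⁻¹ (given).
Heat per unit area: q = C ΔT = 9.86×10^7 × 1.762 = 1.74×10^8 J/m².
Total heat: Q = q × A = 1.74×10^8 × (3.898×10^6 × 10⁶ m²) = 6.77×10^20 J.

6.77×10^20 J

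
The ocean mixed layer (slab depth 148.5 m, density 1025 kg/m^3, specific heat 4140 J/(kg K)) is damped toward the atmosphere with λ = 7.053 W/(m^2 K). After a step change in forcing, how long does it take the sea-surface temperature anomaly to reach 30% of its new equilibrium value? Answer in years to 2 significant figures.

Areal heat capacity C = ρ c_p D = 1025 × 4140 × 148.5 = 6.30×10^8 J/(m²·K).
τ = C / λ = 6.30×10^8 / 7.053 = 8.93×10^7 s.
Fraction reached: 1 − e^(−t/τ) = 0.30 ⇒ t = −τ ln(1 − 0.30) = τ × 0.357.
t = 3.19×10^7 s = 1.01 years.

1.0 years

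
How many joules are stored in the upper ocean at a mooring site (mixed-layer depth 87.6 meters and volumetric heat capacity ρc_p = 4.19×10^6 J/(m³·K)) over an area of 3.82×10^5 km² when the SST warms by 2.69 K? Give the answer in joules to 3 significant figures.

3.77×10^20 J

Areal heat capacity C = ρc_p × D = 4.19×10^6 × 87.6 = 3.67×10^8 J m⁻² K⁻¹.
Heat per unit area: q = C ΔT = 3.67×10^8 × 2.69 = 9.87×10^8 J/m².
Total heat: Q = q × A = 9.87×10^8 × (3.82×10^5 × 10⁶ m²) = 3.77×10^20 J.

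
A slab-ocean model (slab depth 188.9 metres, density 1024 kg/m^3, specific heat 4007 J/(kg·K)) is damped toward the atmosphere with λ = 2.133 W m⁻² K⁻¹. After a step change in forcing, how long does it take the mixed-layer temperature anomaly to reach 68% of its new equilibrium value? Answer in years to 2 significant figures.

13 years

Areal heat capacity C = ρ c_p D = 1024 × 4007 × 188.9 = 7.75×10^8 J/(m²·K).
τ = C / λ = 7.75×10^8 / 2.133 = 3.63×10^8 s.
Fraction reached: 1 − e^(−t/τ) = 0.68 ⇒ t = −τ ln(1 − 0.68) = τ × 1.14.
t = 4.14×10^8 s = 13.1 years.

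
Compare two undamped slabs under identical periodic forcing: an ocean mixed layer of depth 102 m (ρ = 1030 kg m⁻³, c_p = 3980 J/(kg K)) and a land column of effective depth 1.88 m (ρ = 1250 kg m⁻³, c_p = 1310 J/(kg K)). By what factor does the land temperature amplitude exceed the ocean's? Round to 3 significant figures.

C_ocean = 1030 × 3980 × 102 = 4.18×10^8 J/(m²·K).
C_land = 1250 × 1310 × 1.88 = 3.08×10^6 J/(m²·K).
Undamped amplitude ∝ 1/C, so A_land/A_ocean = C_ocean/C_land = 136.

136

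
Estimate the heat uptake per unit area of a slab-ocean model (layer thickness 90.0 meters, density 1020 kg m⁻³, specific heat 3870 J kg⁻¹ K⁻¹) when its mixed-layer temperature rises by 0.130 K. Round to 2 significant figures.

4.6×10^7

Areal heat capacity C = ρ c_p D = 1020 × 3870 × 90.0 = 3.55×10^8 J/(m^2 K).
ΔQ = C ΔT = 3.55×10^8 × 0.130 = 4.62×10^7 J/m².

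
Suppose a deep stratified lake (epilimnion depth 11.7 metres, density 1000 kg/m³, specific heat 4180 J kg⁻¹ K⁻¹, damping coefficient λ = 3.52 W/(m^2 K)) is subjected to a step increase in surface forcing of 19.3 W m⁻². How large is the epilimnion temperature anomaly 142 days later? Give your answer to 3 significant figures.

3.22 K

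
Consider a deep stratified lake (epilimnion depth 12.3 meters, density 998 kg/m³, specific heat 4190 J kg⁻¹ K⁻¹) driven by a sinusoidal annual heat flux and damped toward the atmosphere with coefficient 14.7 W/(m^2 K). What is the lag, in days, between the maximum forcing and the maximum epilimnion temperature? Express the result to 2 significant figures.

35 days

Areal heat capacity C = ρ c_p D = 998 × 4190 × 12.3 = 5.14×10^7 J/(m²·K).
ω = 2π / 3.15×10^7 s = 1.99×10^-7 s⁻¹.
Phase lag φ = arctan(Cω/λ) = arctan(10.2/14.7) = 0.609 rad.
Time lag = φ / ω = 0.609 / 1.99×10^-7 = 3.06×10^6 s = 35.4 days.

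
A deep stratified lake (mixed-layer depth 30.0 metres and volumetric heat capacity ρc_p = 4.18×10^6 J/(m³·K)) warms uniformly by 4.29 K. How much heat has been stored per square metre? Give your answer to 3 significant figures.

5.38×10^8

Areal heat capacity C = ρc_p × D = 4.18×10^6 × 30.0 = 1.25×10^8 J/(m²·K).
ΔQ = C ΔT = 1.25×10^8 × 4.29 = 5.38×10^8 J/m².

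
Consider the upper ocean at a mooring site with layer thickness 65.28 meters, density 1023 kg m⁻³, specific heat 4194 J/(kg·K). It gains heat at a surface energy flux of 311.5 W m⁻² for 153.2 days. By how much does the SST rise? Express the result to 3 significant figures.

14.7 K

Areal heat capacity C = ρ c_p D = 1023 × 4194 × 65.28 = 2.80×10^8 J m⁻² K⁻¹.
Net heat input Q = F Δt = 311.5 × (153.2 days × 86400 s/day) = 4.12×10^9 J/m².
ΔT = Q / C = 4.12×10^9 / 2.80×10^8 = 14.7 K.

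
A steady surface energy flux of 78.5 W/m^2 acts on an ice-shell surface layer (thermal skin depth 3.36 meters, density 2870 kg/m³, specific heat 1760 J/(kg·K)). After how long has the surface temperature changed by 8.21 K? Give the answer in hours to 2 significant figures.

Areal heat capacity C = ρ c_p D = 2870 × 1760 × 3.36 = 1.70×10^7 J/(m²·K).
Time required: Δt = C ΔT / F = 1.70×10^7 × 8.21 / 78.5 = 1.78×10^6 s.
In hours: 1.78×10^6 s / (3600 s/hour) = 493 hours.

490 hours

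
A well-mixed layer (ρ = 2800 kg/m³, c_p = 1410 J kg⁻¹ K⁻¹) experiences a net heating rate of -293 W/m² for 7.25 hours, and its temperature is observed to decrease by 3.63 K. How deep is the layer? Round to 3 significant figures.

0.534 m

Heat input Q = F Δt = -293 × 26100 s = -7.65×10^6 J/m².
Required areal heat capacity C = Q / ΔT = 2.11×10^6 J/(m²·K).
Depth D = C / (ρ c_p) = 2.11×10^6 / (2800 × 1410) = 0.534 m.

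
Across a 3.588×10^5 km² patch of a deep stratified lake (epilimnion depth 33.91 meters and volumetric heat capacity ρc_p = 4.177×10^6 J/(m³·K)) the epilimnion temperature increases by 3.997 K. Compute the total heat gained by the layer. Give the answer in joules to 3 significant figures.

2.03×10^20 J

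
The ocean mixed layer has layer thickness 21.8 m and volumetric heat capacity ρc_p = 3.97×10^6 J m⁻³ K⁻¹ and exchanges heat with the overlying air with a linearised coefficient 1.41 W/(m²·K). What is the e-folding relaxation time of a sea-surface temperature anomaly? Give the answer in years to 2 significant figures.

1.9 years

Areal heat capacity C = ρc_p × D = 3.97×10^6 × 21.8 = 8.65×10^7 J/(m^2 K).
Relaxation time τ = C / λ = 8.65×10^7 / 1.41 = 6.14×10^7 s.
In years: 6.14×10^7 s / (3.156×10^7 s/year) = 1.95 years.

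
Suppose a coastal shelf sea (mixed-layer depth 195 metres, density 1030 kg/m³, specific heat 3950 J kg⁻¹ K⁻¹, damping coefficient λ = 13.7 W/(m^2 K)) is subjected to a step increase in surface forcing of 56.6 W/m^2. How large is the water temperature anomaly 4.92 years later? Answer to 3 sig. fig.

Areal heat capacity C = ρ c_p D = 1030 × 3950 × 195 = 7.93×10^8 J/(m^2 K).
τ = C / λ = 7.93×10^8 / 13.7 = 5.79×10^7 s.
Equilibrium anomaly ΔT_eq = F / λ = 56.6 / 13.7 = 4.13 K.
t = 4.92 years = 1.55×10^8 s, so t/τ = 2.68.
ΔT(t) = ΔT_eq (1 − e^(−t/τ)) = 4.13 × (1 − e^−2.68) = 3.85 K.

3.85 K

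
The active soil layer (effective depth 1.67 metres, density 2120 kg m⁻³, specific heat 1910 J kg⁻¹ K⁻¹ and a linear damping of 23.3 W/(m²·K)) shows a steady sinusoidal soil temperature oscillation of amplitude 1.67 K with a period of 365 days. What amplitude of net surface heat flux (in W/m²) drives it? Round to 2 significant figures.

Areal heat capacity C = ρ c_p D = 2120 × 1910 × 1.67 = 6.76×10^6 J/(m²·K).
ω = 2π / 3.15×10^7 s = 1.99×10^-7 s⁻¹.
√((Cω)² + λ²) = √((1.35)² + 23.3²) = 23.3 W/(m²·K).
F₀ = A × √((Cω)²+λ²) = 1.67 × 23.3 = 39.0 W/m².

39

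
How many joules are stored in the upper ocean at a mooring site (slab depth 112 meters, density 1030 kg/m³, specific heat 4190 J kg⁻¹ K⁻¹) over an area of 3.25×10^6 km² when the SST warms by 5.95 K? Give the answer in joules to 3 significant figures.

Areal heat capacity C = ρ c_p D = 1030 × 4190 × 112 = 4.83×10^8 J m⁻² K⁻¹.
Heat per unit area: q = C ΔT = 4.83×10^8 × 5.95 = 2.88×10^9 J/m².
Total heat: Q = q × A = 2.88×10^9 × (3.25×10^6 × 10⁶ m²) = 9.35×10^21 J.

9.35×10^21 J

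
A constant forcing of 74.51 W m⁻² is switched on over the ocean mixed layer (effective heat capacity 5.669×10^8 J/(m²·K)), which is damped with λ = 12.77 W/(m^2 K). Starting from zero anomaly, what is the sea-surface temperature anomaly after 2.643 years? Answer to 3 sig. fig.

Areal heat capacity C = 5.669×10^8 J/(m²·K) (given).
τ = C / λ = 5.67×10^8 / 12.77 = 4.44×10^7 s.
Equilibrium anomaly ΔT_eq = F / λ = 74.51 / 12.77 = 5.83 K.
t = 2.643 years = 8.34×10^7 s, so t/τ = 1.88.
ΔT(t) = ΔT_eq (1 − e^(−t/τ)) = 5.83 × (1 − e^−1.88) = 4.94 K.

4.94 K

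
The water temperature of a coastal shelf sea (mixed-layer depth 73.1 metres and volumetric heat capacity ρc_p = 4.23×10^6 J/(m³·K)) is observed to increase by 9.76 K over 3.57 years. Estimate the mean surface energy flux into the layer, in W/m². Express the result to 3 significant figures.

26.8

Areal heat capacity C = ρc_p × D = 4.23×10^6 × 73.1 = 3.09×10^8 J/(m^2 K).
Required heat per unit area: Q = C ΔT = 3.09×10^8 × 9.76 = 3.02×10^9 J/m².
Flux F = Q / Δt = 3.02×10^9 / 1.13×10^8 s = 26.8 W/m².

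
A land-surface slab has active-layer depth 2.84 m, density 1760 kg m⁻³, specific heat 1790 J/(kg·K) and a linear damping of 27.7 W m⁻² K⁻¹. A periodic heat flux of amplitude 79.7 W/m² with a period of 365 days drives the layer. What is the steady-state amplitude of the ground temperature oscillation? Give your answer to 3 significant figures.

2.87 K

Areal heat capacity C = ρ c_p D = 1760 × 1790 × 2.84 = 8.95×10^6 J/(m^2 K).
Angular frequency ω = 2π / T = 2π / 3.15×10^7 s = 1.99×10^-7 s⁻¹.
√((Cω)² + λ²) = √((1.78)² + 27.7²) = 27.8 W/(m²·K).
Amplitude A = F₀ / √((Cω)²+λ²) = 79.7 / 27.8 = 2.87 K.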